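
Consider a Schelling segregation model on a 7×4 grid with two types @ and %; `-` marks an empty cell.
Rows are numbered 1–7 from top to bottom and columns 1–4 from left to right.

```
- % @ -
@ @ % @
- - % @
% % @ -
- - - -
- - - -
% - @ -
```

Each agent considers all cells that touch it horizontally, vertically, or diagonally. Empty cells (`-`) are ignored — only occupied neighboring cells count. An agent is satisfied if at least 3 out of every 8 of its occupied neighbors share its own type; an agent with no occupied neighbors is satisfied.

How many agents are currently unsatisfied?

Row 1: (1,2)% 1/4 unhappy · (1,3)@ 2/4 ok
Row 2: (2,1)@ 1/2 ok · (2,2)@ 2/5 ok · (2,3)% 2/6 unhappy · (2,4)@ 2/4 ok
Row 3: (3,3)% 2/6 unhappy · (3,4)@ 2/4 ok
Row 4: (4,1)% 1/1 ok · (4,2)% 2/3 ok · (4,3)@ 1/3 unhappy
Row 7: (7,1)% 0/0 ok · (7,3)@ 0/0 ok
Unsatisfied: (1,2), (2,3), (3,3), (4,3) — 4 in total.

4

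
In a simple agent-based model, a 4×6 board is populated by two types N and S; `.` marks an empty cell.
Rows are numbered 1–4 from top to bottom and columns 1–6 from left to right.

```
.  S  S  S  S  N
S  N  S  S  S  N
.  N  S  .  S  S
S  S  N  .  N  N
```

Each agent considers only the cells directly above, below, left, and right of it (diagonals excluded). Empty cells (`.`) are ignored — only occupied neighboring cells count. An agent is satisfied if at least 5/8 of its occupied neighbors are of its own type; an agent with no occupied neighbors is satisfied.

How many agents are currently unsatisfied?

Row 1: (1,2)S 1/2 unhappy · (1,3)S 3/3 ok · (1,4)S 3/3 ok · (1,5)S 2/3 ok · (1,6)N 1/2 unhappy
Row 2: (2,1)S 0/1 unhappy · (2,2)N 1/4 unhappy · (2,3)S 3/4 ok · (2,4)S 3/3 ok · (2,5)S 3/4 ok · (2,6)N 1/3 unhappy
Row 3: (3,2)N 1/3 unhappy · (3,3)S 1/3 unhappy · (3,5)S 2/3 ok · (3,6)S 1/3 unhappy
Row 4: (4,1)S 1/1 ok · (4,2)S 1/3 unhappy · (4,3)N 0/2 unhappy · (4,5)N 1/2 unhappy · (4,6)N 1/2 unhappy
Unsatisfied: (1,2), (1,6), (2,1), (2,2), (2,6), (3,2), (3,3), (3,6), (4,2), (4,3), (4,5), (4,6) — 12 in total.

12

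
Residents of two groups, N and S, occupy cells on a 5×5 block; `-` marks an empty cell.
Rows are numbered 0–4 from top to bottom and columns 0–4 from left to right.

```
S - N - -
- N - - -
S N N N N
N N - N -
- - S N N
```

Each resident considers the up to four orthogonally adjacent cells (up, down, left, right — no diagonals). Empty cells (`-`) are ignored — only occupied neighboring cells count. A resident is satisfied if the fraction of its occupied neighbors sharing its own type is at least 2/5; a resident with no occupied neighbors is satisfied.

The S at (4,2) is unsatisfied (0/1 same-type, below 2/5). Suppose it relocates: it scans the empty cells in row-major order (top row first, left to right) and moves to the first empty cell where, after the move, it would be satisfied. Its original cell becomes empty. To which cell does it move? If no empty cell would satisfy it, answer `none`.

Vacating (4,2). Empty cells in order:
  (0,1): 1/3 same-type → still unsatisfied.
  (0,3): 0/1 same-type → still unsatisfied.
  (0,4): 0/0 same-type → satisfied — stop here.

(0,4)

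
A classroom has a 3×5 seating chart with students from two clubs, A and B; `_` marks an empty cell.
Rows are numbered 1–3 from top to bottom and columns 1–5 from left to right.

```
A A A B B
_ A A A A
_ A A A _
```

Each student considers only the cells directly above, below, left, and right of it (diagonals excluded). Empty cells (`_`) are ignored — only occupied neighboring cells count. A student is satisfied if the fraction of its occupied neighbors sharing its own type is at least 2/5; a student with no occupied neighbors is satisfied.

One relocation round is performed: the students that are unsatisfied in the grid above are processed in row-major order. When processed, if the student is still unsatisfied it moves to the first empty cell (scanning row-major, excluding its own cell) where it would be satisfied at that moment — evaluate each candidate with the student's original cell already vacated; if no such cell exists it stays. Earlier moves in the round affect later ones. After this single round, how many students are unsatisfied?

1

Initially unsatisfied (in order): (1,4).
  (1,4): no empty cell satisfies it; stays.
Resulting grid:
A A A B B
_ A A A A
_ A A A _
Unsatisfied now: (1,4).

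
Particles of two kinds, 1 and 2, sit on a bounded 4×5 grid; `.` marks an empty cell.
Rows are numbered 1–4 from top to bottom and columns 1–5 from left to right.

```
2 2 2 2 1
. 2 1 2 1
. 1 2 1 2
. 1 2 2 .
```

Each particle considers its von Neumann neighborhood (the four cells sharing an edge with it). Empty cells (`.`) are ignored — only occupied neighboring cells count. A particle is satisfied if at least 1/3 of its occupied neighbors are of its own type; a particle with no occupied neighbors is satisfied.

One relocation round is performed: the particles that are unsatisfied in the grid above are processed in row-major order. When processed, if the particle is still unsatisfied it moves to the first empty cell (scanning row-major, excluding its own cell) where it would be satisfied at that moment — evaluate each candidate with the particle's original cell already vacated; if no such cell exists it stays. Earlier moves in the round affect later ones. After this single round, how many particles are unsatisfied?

0

Initially unsatisfied (in order): (2,3), (2,4), (3,3), (3,4), (3,5).
  (2,3) → (3,1).
  (2,4): now satisfied by earlier moves; stays.
  (3,3): now satisfied by earlier moves; stays.
  (3,4) → (2,1).
  (3,5) → (2,3).
Resulting grid:
2 2 2 2 1
1 2 2 2 1
1 1 2 . .
. 1 2 2 .
All satisfied now.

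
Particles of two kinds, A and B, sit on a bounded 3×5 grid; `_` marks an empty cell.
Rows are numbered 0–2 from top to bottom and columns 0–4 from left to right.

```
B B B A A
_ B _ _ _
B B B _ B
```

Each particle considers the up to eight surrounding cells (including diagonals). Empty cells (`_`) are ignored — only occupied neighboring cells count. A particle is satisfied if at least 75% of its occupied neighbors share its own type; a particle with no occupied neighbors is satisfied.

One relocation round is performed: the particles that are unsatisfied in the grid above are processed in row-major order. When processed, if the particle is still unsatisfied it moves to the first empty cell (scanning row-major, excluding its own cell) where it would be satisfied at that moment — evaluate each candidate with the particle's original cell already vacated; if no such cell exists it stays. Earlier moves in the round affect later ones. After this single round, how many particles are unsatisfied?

Initially unsatisfied (in order): (0,2), (0,3).
  (0,2) → (1,0).
  (0,3): now satisfied by earlier moves; stays.
Resulting grid:
B B _ A A
B B _ _ _
B B B _ B
All satisfied now.

0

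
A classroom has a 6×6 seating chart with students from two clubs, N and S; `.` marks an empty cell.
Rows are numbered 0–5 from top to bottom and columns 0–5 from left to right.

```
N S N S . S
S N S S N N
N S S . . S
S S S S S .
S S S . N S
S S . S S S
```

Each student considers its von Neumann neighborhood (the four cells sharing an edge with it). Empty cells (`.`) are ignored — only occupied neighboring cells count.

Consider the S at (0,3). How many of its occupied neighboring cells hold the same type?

Occupied neighbors of (0,3): (1,3)=S, (0,2)=N.
Same type (S): 1 of 2.

1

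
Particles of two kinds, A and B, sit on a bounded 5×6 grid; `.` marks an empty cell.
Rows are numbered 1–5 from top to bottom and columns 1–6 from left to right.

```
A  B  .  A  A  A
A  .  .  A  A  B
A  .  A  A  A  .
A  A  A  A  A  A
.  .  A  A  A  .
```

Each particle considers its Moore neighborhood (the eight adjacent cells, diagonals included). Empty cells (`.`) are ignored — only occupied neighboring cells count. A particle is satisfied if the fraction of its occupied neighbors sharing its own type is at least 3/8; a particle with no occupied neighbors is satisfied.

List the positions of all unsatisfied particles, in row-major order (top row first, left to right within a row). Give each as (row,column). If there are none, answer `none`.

(1,1)A 1/2 ok
(1,2)B 0/2 unhappy
(1,4)A 3/3 ok
(1,5)A 4/5 ok
(1,6)A 2/3 ok
(2,1)A 2/3 ok
(2,4)A 6/6 ok
(2,5)A 6/7 ok
(2,6)B 0/4 unhappy
(3,1)A 3/3 ok
(3,3)A 5/5 ok
(3,4)A 7/7 ok
(3,5)A 6/7 ok
(4,1)A 2/2 ok
(4,2)A 5/5 ok
(4,3)A 6/6 ok
(4,4)A 8/8 ok
(4,5)A 6/6 ok
(4,6)A 3/3 ok
(5,3)A 4/4 ok
(5,4)A 5/5 ok
(5,5)A 4/4 ok

(1,2), (2,6)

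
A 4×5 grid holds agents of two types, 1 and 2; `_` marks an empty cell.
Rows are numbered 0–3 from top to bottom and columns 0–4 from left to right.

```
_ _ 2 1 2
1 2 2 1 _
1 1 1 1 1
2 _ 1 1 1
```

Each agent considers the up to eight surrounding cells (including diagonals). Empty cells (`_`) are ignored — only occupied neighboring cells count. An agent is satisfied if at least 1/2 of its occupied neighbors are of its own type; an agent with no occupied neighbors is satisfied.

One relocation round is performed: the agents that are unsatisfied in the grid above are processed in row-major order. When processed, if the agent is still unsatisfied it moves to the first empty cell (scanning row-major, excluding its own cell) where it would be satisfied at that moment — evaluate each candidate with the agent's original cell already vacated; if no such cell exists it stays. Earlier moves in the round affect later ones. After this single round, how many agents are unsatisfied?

Initially unsatisfied (in order): (0,3), (0,4), (1,1), (1,2), (3,0).
  (0,3) → (0,0).
  (0,4) → (0,1).
  (1,1) → (0,3).
  (1,2) → (0,4).
  (3,0): no empty cell satisfies it; stays.
Resulting grid:
1 2 2 2 2
1 _ _ 1 _
1 1 1 1 1
2 _ 1 1 1
Unsatisfied now: (0,1), (3,0).

2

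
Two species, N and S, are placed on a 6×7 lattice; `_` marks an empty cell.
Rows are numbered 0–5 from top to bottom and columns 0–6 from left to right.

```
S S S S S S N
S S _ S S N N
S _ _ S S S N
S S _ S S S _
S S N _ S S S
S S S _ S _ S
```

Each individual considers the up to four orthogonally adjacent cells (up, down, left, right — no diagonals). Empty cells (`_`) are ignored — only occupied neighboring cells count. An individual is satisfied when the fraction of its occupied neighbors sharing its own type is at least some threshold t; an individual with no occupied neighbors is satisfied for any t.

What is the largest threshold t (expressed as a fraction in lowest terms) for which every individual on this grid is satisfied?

(0,0)S 2/2
(0,1)S 3/3
(0,2)S 2/2
(0,3)S 3/3
(0,4)S 3/3
(0,5)S 1/3
(0,6)N 1/2
(1,0)S 3/3
(1,1)S 2/2
(1,3)S 3/3
(1,4)S 3/4
(1,5)N 1/4
(1,6)N 3/3
(2,0)S 2/2
(2,3)S 3/3
(2,4)S 4/4
(2,5)S 2/4
(2,6)N 1/2
(3,0)S 3/3
(3,1)S 2/2
(3,3)S 2/2
(3,4)S 4/4
(3,5)S 3/3
(4,0)S 3/3
(4,1)S 3/4
(4,2)N 0/2
(4,4)S 3/3
(4,5)S 3/3
(4,6)S 2/2
(5,0)S 2/2
(5,1)S 3/3
(5,2)S 1/2
(5,4)S 1/1
(5,6)S 1/1
The smallest same-type fraction is 0/2 at (4,2), which reduces to 0/1. Any threshold above that leaves this individual unsatisfied.

0/1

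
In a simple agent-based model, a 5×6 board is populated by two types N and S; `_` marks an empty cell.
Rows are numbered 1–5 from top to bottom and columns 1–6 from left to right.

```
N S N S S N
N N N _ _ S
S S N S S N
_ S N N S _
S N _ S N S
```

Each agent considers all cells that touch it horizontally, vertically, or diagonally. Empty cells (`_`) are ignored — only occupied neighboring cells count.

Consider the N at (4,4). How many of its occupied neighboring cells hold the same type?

Occupied neighbors of (4,4): (3,3)=N, (3,4)=S, (3,5)=S, (4,3)=N, (4,5)=S, (5,4)=S, (5,5)=N.
Same type (N): 3 of 7.

3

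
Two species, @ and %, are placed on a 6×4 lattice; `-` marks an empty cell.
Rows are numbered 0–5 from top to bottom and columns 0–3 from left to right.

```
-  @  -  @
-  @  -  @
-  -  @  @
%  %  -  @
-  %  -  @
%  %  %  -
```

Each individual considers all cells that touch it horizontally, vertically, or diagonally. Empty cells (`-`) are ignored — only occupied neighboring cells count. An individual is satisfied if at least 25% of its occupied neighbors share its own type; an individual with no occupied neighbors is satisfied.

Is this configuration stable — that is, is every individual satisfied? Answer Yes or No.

(0,1)@ 1/1 satisfied
(0,3)@ 1/1 satisfied
(1,1)@ 2/2 satisfied
(1,3)@ 3/3 satisfied
(2,2)@ 4/5 satisfied
(2,3)@ 3/3 satisfied
(3,0)% 2/2 satisfied
(3,1)% 2/3 satisfied
(3,3)@ 3/3 satisfied
(4,1)% 5/5 satisfied
(4,3)@ 1/2 satisfied
(5,0)% 2/2 satisfied
(5,1)% 3/3 satisfied
(5,2)% 2/3 satisfied
All meet the threshold, so the configuration is stable.

Yes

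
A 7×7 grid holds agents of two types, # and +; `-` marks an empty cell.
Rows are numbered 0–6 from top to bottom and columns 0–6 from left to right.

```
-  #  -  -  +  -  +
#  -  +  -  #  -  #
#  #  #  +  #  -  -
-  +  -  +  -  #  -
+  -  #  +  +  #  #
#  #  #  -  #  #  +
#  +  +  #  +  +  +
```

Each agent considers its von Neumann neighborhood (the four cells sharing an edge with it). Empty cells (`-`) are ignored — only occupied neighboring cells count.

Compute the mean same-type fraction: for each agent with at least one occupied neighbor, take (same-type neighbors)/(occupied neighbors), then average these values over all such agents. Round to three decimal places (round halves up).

0.467

Row 0: (0,1)# — no occupied neighbors · (0,4)+ 0/1 · (0,6)+ 0/1
Row 1: (1,0)# 1/1 · (1,2)+ 0/1 · (1,4)# 1/2 · (1,6)# 0/1
Row 2: (2,0)# 2/2 · (2,1)# 2/3 · (2,2)# 1/3 · (2,3)+ 1/3 · (2,4)# 1/2
Row 3: (3,1)+ 0/1 · (3,3)+ 2/2 · (3,5)# 1/1
Row 4: (4,0)+ 0/1 · (4,2)# 1/2 · (4,3)+ 2/3 · (4,4)+ 1/3 · (4,5)# 3/4 · (4,6)# 1/2
Row 5: (5,0)# 2/3 · (5,1)# 2/3 · (5,2)# 2/3 · (5,4)# 1/3 · (5,5)# 2/4 · (5,6)+ 1/3
Row 6: (6,0)# 1/2 · (6,1)+ 1/3 · (6,2)+ 1/3 · (6,3)# 0/2 · (6,4)+ 1/3 · (6,5)+ 2/3 · (6,6)+ 2/2
Sum over 33 agents: 0/1 + 0/1 + 1/1 + 0/1 + 1/2 + 0/1 + 2/2 + 2/3 + 1/3 + 1/3 + 1/2 + 0/1 + 2/2 + 1/1 + 0/1 + 1/2 + 2/3 + 1/3 + 3/4 + 1/2 + 2/3 + 2/3 + 2/3 + 1/3 + 2/4 + 1/3 + 1/2 + 1/3 + 1/3 + 0/2 + 1/3 + 2/3 + 2/2 = 185/12; mean = 185/12 ÷ 33 = 185/396 = 0.467171… → 0.467.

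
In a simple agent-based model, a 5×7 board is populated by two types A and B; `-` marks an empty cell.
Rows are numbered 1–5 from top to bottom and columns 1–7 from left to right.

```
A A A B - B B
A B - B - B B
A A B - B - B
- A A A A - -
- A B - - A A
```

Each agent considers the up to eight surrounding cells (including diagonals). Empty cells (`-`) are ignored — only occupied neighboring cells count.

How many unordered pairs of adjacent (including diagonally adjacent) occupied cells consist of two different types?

Scan each occupied cell's neighbors to the right and below (and the two forward diagonals) so each pair is counted once.
From row 1: 5 unlike of 15 pairs (running 5/15).
From row 2: 3 unlike of 12 pairs (running 8/27).
From row 3: 6 unlike of 10 pairs (running 14/37).
From row 4: 3 unlike of 9 pairs (running 17/46).
From row 5: 1 unlike of 2 pairs (running 18/48).
Total adjacent occupied pairs: 48; unlike-type pairs: 18.

18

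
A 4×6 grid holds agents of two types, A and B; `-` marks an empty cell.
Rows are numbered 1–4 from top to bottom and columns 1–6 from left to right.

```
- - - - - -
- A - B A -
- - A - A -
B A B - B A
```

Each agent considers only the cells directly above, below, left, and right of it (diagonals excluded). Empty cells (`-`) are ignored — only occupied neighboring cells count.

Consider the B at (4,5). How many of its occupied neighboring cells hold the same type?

0

Occupied neighbors of (4,5): (3,5)=A, (4,6)=A.
Same type (B): 0 of 2.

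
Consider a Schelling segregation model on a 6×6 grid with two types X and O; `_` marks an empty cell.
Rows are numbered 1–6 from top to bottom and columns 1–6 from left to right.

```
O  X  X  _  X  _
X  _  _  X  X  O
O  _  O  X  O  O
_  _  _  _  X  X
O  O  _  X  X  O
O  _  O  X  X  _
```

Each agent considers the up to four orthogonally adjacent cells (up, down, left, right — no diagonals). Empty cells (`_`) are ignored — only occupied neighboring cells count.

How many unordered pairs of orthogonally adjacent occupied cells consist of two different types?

12

Scan each occupied cell's neighbors to the right and below so each pair is counted once.
Row 1: O(1,1)–X(1,2)≠ O(1,1)–X(2,1)≠ X(1,2)–X(1,3)= X(1,5)–X(2,5)=  → 2/4 unlike.
Row 2: X(2,1)–O(3,1)≠ X(2,4)–X(2,5)= X(2,4)–X(3,4)= X(2,5)–O(2,6)≠ X(2,5)–O(3,5)≠ O(2,6)–O(3,6)=  → 3/6 unlike.
Row 3: O(3,3)–X(3,4)≠ X(3,4)–O(3,5)≠ O(3,5)–O(3,6)= O(3,5)–X(4,5)≠ O(3,6)–X(4,6)≠  → 4/5 unlike.
Row 4: X(4,5)–X(4,6)= X(4,5)–X(5,5)= X(4,6)–O(5,6)≠  → 1/3 unlike.
Row 5: O(5,1)–O(5,2)= O(5,1)–O(6,1)= X(5,4)–X(5,5)= X(5,4)–X(6,4)= X(5,5)–O(5,6)≠ X(5,5)–X(6,5)=  → 1/6 unlike.
Row 6: O(6,3)–X(6,4)≠ X(6,4)–X(6,5)=  → 1/2 unlike.
Total adjacent occupied pairs: 26; unlike-type pairs: 12.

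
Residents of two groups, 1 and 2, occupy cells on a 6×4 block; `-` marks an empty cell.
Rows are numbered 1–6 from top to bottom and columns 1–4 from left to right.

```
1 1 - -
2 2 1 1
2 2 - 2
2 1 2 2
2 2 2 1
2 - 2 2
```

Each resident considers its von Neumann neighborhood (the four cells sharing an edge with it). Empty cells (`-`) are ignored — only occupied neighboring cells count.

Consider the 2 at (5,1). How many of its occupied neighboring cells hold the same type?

3

Occupied neighbors of (5,1): (4,1)=2, (6,1)=2, (5,2)=2.
Same type (2): 3 of 3.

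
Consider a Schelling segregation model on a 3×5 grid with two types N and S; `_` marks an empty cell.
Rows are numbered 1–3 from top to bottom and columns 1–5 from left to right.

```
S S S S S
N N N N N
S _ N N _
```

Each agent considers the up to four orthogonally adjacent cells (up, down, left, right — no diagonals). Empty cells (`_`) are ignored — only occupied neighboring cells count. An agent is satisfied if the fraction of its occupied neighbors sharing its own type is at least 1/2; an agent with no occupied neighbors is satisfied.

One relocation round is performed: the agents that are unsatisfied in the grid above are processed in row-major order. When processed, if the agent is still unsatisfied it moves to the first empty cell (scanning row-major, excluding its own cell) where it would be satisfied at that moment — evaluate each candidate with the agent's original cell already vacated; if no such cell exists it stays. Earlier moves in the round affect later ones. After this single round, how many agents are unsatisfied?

0

Initially unsatisfied (in order): (2,1), (3,1).
  (2,1) → (3,2).
  (3,1) → (2,1).
Resulting grid:
S S S S S
S N N N N
_ N N N _
All satisfied now.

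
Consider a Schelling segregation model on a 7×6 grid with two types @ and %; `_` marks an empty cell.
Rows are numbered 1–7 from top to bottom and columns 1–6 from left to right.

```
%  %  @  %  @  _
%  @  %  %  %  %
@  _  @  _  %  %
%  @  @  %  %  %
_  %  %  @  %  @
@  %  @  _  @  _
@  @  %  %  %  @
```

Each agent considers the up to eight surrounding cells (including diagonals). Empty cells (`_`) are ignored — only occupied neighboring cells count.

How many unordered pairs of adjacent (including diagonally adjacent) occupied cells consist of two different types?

Scan each occupied cell's neighbors to the right and below (and the two forward diagonals) so each pair is counted once.
From row 1: 10 unlike of 18 pairs (running 10/18).
From row 2: 5 unlike of 15 pairs (running 15/33).
From row 3: 2 unlike of 11 pairs (running 17/44).
From row 4: 10 unlike of 19 pairs (running 27/63).
From row 5: 7 unlike of 13 pairs (running 34/76).
From row 6: 8 unlike of 13 pairs (running 42/89).
From row 7: 2 unlike of 5 pairs (running 44/94).
Total adjacent occupied pairs: 94; unlike-type pairs: 44.

44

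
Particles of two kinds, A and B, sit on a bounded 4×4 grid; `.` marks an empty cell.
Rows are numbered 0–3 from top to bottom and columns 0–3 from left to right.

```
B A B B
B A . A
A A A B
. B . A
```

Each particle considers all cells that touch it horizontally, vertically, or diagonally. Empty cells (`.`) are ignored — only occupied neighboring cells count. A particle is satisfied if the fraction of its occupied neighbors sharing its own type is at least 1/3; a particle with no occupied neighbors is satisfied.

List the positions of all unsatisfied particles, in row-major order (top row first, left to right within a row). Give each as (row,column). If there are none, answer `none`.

(0,1), (0,2), (1,0), (1,3), (2,3), (3,1)

Row 0: (0,0)B 1/3 ok · (0,1)A 1/4 unhappy · (0,2)B 1/4 unhappy · (0,3)B 1/2 ok
Row 1: (1,0)B 1/5 unhappy · (1,1)A 4/7 ok · (1,3)A 1/4 unhappy
Row 2: (2,0)A 2/4 ok · (2,1)A 3/5 ok · (2,2)A 4/6 ok · (2,3)B 0/3 unhappy
Row 3: (3,1)B 0/3 unhappy · (3,3)A 1/2 ok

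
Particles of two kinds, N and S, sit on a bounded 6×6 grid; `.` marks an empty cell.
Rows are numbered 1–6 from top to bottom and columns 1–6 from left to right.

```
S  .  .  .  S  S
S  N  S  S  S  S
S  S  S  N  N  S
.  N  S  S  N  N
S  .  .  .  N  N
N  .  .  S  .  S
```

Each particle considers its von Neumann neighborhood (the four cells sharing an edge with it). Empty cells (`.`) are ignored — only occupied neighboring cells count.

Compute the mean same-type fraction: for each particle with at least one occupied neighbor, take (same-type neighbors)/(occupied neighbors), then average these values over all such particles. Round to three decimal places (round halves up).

0.567

Row 1: (1,1)S 1/1 · (1,5)S 2/2 · (1,6)S 2/2
Row 2: (2,1)S 2/3 · (2,2)N 0/3 · (2,3)S 2/3 · (2,4)S 2/3 · (2,5)S 3/4 · (2,6)S 3/3
Row 3: (3,1)S 2/2 · (3,2)S 2/4 · (3,3)S 3/4 · (3,4)N 1/4 · (3,5)N 2/4 · (3,6)S 1/3
Row 4: (4,2)N 0/2 · (4,3)S 2/3 · (4,4)S 1/3 · (4,5)N 3/4 · (4,6)N 2/3
Row 5: (5,1)S 0/1 · (5,5)N 2/2 · (5,6)N 2/3
Row 6: (6,1)N 0/1 · (6,4)S — no occupied neighbors · (6,6)S 0/1
Sum over 25 particles: 1/1 + 2/2 + 2/2 + 2/3 + 0/3 + 2/3 + 2/3 + 3/4 + 3/3 + 2/2 + 2/4 + 3/4 + 1/4 + 2/4 + 1/3 + 0/2 + 2/3 + 1/3 + 3/4 + 2/3 + 0/1 + 2/2 + 2/3 + 0/1 + 0/1 = 85/6; mean = 85/6 ÷ 25 = 17/30 = 0.566666… → 0.567.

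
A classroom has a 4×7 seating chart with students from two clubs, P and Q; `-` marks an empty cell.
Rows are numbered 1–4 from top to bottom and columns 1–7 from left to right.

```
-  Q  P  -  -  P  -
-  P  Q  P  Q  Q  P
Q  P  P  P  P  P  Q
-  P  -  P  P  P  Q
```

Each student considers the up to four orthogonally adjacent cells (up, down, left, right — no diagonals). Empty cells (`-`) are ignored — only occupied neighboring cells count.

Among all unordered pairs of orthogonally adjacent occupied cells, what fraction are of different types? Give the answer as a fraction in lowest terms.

Scan each occupied cell's neighbors to the right and below so each pair is counted once.
From row 1: 4 unlike of 4 pairs (running 4/4).
From row 2: 8 unlike of 11 pairs (running 12/15).
From row 3: 2 unlike of 11 pairs (running 14/26).
From row 4: 1 unlike of 3 pairs (running 15/29).
Total adjacent occupied pairs: 29; unlike-type pairs: 15.
15/29 is already in lowest terms.

15/29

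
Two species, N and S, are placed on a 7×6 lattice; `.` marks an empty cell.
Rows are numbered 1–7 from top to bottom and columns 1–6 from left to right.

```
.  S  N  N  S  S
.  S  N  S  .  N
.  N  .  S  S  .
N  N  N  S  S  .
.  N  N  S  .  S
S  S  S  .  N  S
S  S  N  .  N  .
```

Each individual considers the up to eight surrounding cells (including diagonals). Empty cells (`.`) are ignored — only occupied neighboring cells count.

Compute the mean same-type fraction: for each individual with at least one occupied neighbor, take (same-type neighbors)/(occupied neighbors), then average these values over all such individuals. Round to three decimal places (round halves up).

Row 1: (1,2)S 1/3 · (1,3)N 2/5 · (1,4)N 2/4 · (1,5)S 2/4 · (1,6)S 1/2
Row 2: (2,2)S 1/4 · (2,3)N 3/7 · (2,4)S 3/6 · (2,6)N 0/3
Row 3: (3,2)N 4/5 · (3,4)S 4/6 · (3,5)S 4/5
Row 4: (4,1)N 3/3 · (4,2)N 5/5 · (4,3)N 4/7 · (4,4)S 4/6 · (4,5)S 5/5
Row 5: (5,2)N 4/7 · (5,3)N 3/7 · (5,4)S 3/6 · (5,6)S 2/3
Row 6: (6,1)S 3/4 · (6,2)S 4/7 · (6,3)S 3/6 · (6,5)N 1/4 · (6,6)S 1/3
Row 7: (7,1)S 3/3 · (7,2)S 4/5 · (7,3)N 0/3 · (7,5)N 1/2
Sum over 30 individuals: 1/3 + 2/5 + 2/4 + 2/4 + 1/2 + 1/4 + 3/7 + 3/6 + 0/3 + 4/5 + 4/6 + 4/5 + 3/3 + 5/5 + 4/7 + 4/6 + 5/5 + 4/7 + 3/7 + 3/6 + 2/3 + 3/4 + 4/7 + 3/6 + 1/4 + 1/3 + 3/3 + 4/5 + 0/3 + 1/2 = 7051/420; mean = 7051/420 ÷ 30 = 7051/12600 = 0.559603… → 0.560.

0.560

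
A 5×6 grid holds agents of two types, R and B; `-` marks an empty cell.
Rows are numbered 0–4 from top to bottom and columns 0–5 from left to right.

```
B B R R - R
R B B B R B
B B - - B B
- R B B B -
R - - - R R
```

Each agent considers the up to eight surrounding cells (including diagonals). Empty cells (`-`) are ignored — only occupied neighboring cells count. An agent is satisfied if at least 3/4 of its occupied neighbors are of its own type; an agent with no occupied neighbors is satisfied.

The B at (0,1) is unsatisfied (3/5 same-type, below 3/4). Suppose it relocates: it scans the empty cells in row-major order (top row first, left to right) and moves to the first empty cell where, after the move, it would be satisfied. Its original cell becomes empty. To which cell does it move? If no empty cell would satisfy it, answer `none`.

Vacating (0,1). Empty cells in order:
  (0,4): 2/5 same-type → still unsatisfied.
  (2,2): 6/7 same-type → satisfied — stop here.

(2,2)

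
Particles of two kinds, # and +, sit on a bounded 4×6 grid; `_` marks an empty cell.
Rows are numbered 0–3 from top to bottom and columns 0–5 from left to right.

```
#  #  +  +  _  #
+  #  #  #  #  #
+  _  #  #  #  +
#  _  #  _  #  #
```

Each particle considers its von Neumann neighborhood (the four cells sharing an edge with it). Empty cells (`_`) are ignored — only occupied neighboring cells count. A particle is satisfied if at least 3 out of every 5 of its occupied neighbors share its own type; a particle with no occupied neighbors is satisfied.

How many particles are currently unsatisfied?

8

Row 0: (0,0)# 1/2 not · (0,1)# 2/3 satisfied · (0,2)+ 1/3 not · (0,3)+ 1/2 not · (0,5)# 1/1 satisfied
Row 1: (1,0)+ 1/3 not · (1,1)# 2/3 satisfied · (1,2)# 3/4 satisfied · (1,3)# 3/4 satisfied · (1,4)# 3/3 satisfied · (1,5)# 2/3 satisfied
Row 2: (2,0)+ 1/2 not · (2,2)# 3/3 satisfied · (2,3)# 3/3 satisfied · (2,4)# 3/4 satisfied · (2,5)+ 0/3 not
Row 3: (3,0)# 0/1 not · (3,2)# 1/1 satisfied · (3,4)# 2/2 satisfied · (3,5)# 1/2 not
Unsatisfied: (0,0), (0,2), (0,3), (1,0), (2,0), (2,5), (3,0), (3,5) — 8 in total.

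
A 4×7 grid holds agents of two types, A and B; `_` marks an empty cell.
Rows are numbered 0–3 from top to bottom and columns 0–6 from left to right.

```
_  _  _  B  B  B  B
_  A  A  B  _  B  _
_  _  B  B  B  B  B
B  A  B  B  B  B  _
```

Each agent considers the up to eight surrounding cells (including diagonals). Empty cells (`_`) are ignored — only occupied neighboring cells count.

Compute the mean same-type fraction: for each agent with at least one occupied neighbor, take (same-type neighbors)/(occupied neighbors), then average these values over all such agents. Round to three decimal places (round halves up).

(0,3)B 2/3
(0,4)B 4/4
(0,5)B 3/3
(0,6)B 2/2
(1,1)A 1/2
(1,2)A 1/5
(1,3)B 5/6
(1,5)B 6/6
(2,2)B 4/7
(2,3)B 6/7
(2,4)B 7/7
(2,5)B 5/5
(2,6)B 3/3
(3,0)B 0/1
(3,1)A 0/3
(3,2)B 3/4
(3,3)B 5/5
(3,4)B 5/5
(3,5)B 4/4
Sum over 19 agents: 2/3 + 4/4 + 3/3 + 2/2 + 1/2 + 1/5 + 5/6 + 6/6 + 4/7 + 6/7 + 7/7 + 5/5 + 3/3 + 0/1 + 0/3 + 3/4 + 5/5 + 5/5 + 4/4 = 2013/140; mean = 2013/140 ÷ 19 = 2013/2660 = 0.756766… → 0.757.

0.757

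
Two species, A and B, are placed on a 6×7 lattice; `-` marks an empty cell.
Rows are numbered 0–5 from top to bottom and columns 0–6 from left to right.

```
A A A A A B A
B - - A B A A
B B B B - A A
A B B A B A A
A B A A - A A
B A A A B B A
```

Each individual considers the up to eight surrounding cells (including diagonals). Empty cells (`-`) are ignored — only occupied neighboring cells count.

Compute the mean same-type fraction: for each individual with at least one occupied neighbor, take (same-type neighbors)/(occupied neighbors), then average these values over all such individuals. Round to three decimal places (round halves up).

(0,0)A 1/2
(0,1)A 2/3
(0,2)A 3/3
(0,3)A 3/4
(0,4)A 3/5
(0,5)B 1/5
(0,6)A 2/3
(1,0)B 2/4
(1,3)A 3/6
(1,4)B 2/7
(1,5)A 5/7
(1,6)A 4/5
(2,0)B 3/4
(2,1)B 5/6
(2,2)B 4/6
(2,3)B 4/6
(2,5)A 5/7
(2,6)A 5/5
(3,0)A 1/5
(3,1)B 5/8
(3,2)B 5/8
(3,3)A 2/6
(3,4)B 1/6
(3,5)A 5/6
(3,6)A 5/5
(4,0)A 2/5
(4,1)B 3/8
(4,2)A 5/8
(4,3)A 4/7
(4,5)A 4/7
(4,6)A 4/5
(5,0)B 1/3
(5,1)A 3/5
(5,2)A 4/5
(5,3)A 3/4
(5,4)B 1/4
(5,5)B 1/4
(5,6)A 2/3
Sum over 38 individuals: 1/2 + 2/3 + 3/3 + 3/4 + 3/5 + 1/5 + 2/3 + 2/4 + 3/6 + 2/7 + 5/7 + 4/5 + 3/4 + 5/6 + 4/6 + 4/6 + 5/7 + 5/5 + 1/5 + 5/8 + 5/8 + 2/6 + 1/6 + 5/6 + 5/5 + 2/5 + 3/8 + 5/8 + 4/7 + 4/7 + 4/5 + 1/3 + 3/5 + 4/5 + 3/4 + 1/4 + 1/4 + 2/3 = 2372/105; mean = 2372/105 ÷ 38 = 1186/1995 = 0.594486… → 0.594.

0.594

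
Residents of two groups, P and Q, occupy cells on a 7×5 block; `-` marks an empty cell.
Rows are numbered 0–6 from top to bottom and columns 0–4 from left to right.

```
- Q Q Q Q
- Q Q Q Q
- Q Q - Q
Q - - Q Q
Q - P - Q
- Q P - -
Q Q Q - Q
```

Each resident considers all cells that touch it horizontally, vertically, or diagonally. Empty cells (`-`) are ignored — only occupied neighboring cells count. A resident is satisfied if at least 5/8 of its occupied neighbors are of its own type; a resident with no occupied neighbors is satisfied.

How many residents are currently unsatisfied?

2

(0,1)Q 3/3 ok
(0,2)Q 5/5 ok
(0,3)Q 5/5 ok
(0,4)Q 3/3 ok
(1,1)Q 5/5 ok
(1,2)Q 7/7 ok
(1,3)Q 7/7 ok
(1,4)Q 4/4 ok
(2,1)Q 4/4 ok
(2,2)Q 5/5 ok
(2,4)Q 4/4 ok
(3,0)Q 2/2 ok
(3,3)Q 4/5 ok
(3,4)Q 3/3 ok
(4,0)Q 2/2 ok
(4,2)P 1/3 unhappy
(4,4)Q 2/2 ok
(5,1)Q 4/6 ok
(5,2)P 1/4 unhappy
(6,0)Q 2/2 ok
(6,1)Q 3/4 ok
(6,2)Q 2/3 ok
(6,4)Q 0/0 ok
Unsatisfied: (4,2), (5,2) — 2 in total.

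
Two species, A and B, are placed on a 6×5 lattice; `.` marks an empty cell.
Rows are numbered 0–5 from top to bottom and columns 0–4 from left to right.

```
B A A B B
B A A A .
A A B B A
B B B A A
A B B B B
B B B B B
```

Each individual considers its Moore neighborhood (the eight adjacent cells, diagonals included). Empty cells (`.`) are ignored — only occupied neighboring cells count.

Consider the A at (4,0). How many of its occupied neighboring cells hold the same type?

Occupied neighbors of (4,0): (3,0)=B, (3,1)=B, (4,1)=B, (5,0)=B, (5,1)=B.
Same type (A): 0 of 5.

0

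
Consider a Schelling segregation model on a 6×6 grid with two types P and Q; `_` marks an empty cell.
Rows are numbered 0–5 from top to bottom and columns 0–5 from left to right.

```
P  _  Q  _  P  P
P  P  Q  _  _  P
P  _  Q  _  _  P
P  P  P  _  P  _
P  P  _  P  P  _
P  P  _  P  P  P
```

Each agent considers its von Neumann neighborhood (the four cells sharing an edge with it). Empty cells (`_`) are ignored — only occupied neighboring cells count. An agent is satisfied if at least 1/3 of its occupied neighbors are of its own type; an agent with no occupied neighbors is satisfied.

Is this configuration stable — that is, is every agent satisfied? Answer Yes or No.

(0,0)P 1/1 satisfied
(0,2)Q 1/1 satisfied
(0,4)P 1/1 satisfied
(0,5)P 2/2 satisfied
(1,0)P 3/3 satisfied
(1,1)P 1/2 satisfied
(1,2)Q 2/3 satisfied
(1,5)P 2/2 satisfied
(2,0)P 2/2 satisfied
(2,2)Q 1/2 satisfied
(2,5)P 1/1 satisfied
(3,0)P 3/3 satisfied
(3,1)P 3/3 satisfied
(3,2)P 1/2 satisfied
(3,4)P 1/1 satisfied
(4,0)P 3/3 satisfied
(4,1)P 3/3 satisfied
(4,3)P 2/2 satisfied
(4,4)P 3/3 satisfied
(5,0)P 2/2 satisfied
(5,1)P 2/2 satisfied
(5,3)P 2/2 satisfied
(5,4)P 3/3 satisfied
(5,5)P 1/1 satisfied
All meet the threshold, so the configuration is stable.

Yes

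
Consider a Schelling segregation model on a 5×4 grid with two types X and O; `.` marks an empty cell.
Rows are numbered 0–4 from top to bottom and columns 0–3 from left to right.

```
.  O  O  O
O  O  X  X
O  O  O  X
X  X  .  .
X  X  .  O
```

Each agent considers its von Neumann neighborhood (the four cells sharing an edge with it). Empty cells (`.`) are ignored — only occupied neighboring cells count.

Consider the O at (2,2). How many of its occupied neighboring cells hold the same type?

1

Occupied neighbors of (2,2): (1,2)=X, (2,1)=O, (2,3)=X.
Same type (O): 1 of 3.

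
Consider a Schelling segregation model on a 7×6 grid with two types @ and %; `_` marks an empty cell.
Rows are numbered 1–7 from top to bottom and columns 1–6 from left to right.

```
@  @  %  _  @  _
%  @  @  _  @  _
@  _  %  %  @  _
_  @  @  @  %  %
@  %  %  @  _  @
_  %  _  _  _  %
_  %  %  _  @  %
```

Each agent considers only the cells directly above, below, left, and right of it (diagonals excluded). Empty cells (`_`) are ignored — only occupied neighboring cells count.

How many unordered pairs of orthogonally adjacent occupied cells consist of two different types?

Scan each occupied cell's neighbors to the right and below so each pair is counted once.
Row 1: @(1,1)–@(1,2)= @(1,1)–%(2,1)≠ @(1,2)–%(1,3)≠ @(1,2)–@(2,2)= %(1,3)–@(2,3)≠ @(1,5)–@(2,5)=  → 3/6 unlike.
Row 2: %(2,1)–@(2,2)≠ %(2,1)–@(3,1)≠ @(2,2)–@(2,3)= @(2,3)–%(3,3)≠ @(2,5)–@(3,5)=  → 3/5 unlike.
Row 3: %(3,3)–%(3,4)= %(3,3)–@(4,3)≠ %(3,4)–@(3,5)≠ %(3,4)–@(4,4)≠ @(3,5)–%(4,5)≠  → 4/5 unlike.
Row 4: @(4,2)–@(4,3)= @(4,2)–%(5,2)≠ @(4,3)–@(4,4)= @(4,3)–%(5,3)≠ @(4,4)–%(4,5)≠ @(4,4)–@(5,4)= %(4,5)–%(4,6)= %(4,6)–@(5,6)≠  → 4/8 unlike.
Row 5: @(5,1)–%(5,2)≠ %(5,2)–%(5,3)= %(5,2)–%(6,2)= %(5,3)–@(5,4)≠ @(5,6)–%(6,6)≠  → 3/5 unlike.
Row 6: %(6,2)–%(7,2)= %(6,6)–%(7,6)=  → 0/2 unlike.
Row 7: %(7,2)–%(7,3)= @(7,5)–%(7,6)≠  → 1/2 unlike.
Total adjacent occupied pairs: 33; unlike-type pairs: 18.

18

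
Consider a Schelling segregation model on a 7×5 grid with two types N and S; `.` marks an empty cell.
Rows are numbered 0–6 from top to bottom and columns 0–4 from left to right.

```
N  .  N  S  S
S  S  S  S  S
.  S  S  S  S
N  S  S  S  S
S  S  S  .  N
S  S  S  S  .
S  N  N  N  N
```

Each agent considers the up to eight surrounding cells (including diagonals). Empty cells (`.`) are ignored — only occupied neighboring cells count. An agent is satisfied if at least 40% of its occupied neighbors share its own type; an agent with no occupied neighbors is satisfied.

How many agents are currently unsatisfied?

Row 0: (0,0)N 0/2 not · (0,2)N 0/4 not · (0,3)S 4/5 satisfied · (0,4)S 3/3 satisfied
Row 1: (1,0)S 2/3 satisfied · (1,1)S 4/6 satisfied · (1,2)S 6/7 satisfied · (1,3)S 7/8 satisfied · (1,4)S 5/5 satisfied
Row 2: (2,1)S 6/7 satisfied · (2,2)S 8/8 satisfied · (2,3)S 8/8 satisfied · (2,4)S 5/5 satisfied
Row 3: (3,0)N 0/4 not · (3,1)S 6/7 satisfied · (3,2)S 7/7 satisfied · (3,3)S 6/7 satisfied · (3,4)S 3/4 satisfied
Row 4: (4,0)S 4/5 satisfied · (4,1)S 7/8 satisfied · (4,2)S 7/7 satisfied · (4,4)N 0/3 not
Row 5: (5,0)S 4/5 satisfied · (5,1)S 6/8 satisfied · (5,2)S 4/7 satisfied · (5,3)S 2/6 not
Row 6: (6,0)S 2/3 satisfied · (6,1)N 1/5 not · (6,2)N 2/5 satisfied · (6,3)N 2/4 satisfied · (6,4)N 1/2 satisfied
Unsatisfied: (0,0), (0,2), (3,0), (4,4), (5,3), (6,1) — 6 in total.

6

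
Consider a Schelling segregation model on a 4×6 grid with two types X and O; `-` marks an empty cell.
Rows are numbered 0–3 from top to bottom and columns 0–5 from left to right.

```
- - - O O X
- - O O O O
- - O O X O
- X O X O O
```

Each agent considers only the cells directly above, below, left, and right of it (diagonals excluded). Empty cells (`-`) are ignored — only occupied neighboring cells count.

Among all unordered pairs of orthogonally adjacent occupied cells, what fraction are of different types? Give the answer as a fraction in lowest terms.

10/23

Scan each occupied cell's neighbors to the right and below so each pair is counted once.
Row 0: O(0,3)–O(0,4)= O(0,3)–O(1,3)= O(0,4)–X(0,5)≠ O(0,4)–O(1,4)= X(0,5)–O(1,5)≠  → 2/5 unlike.
Row 1: O(1,2)–O(1,3)= O(1,2)–O(2,2)= O(1,3)–O(1,4)= O(1,3)–O(2,3)= O(1,4)–O(1,5)= O(1,4)–X(2,4)≠ O(1,5)–O(2,5)=  → 1/7 unlike.
Row 2: O(2,2)–O(2,3)= O(2,2)–O(3,2)= O(2,3)–X(2,4)≠ O(2,3)–X(3,3)≠ X(2,4)–O(2,5)≠ X(2,4)–O(3,4)≠ O(2,5)–O(3,5)=  → 4/7 unlike.
Row 3: X(3,1)–O(3,2)≠ O(3,2)–X(3,3)≠ X(3,3)–O(3,4)≠ O(3,4)–O(3,5)=  → 3/4 unlike.
Total adjacent occupied pairs: 23; unlike-type pairs: 10.
10/23 is already in lowest terms.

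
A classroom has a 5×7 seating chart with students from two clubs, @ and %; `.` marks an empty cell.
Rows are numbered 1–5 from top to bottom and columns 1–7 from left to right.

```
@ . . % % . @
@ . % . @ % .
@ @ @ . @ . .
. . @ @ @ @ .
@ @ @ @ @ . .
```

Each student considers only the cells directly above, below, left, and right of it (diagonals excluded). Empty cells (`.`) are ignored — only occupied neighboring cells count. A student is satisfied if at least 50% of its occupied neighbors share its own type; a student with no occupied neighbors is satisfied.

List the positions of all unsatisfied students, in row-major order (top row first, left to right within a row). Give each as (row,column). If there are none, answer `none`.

(2,3), (2,5), (2,6)

Row 1: (1,1)@ 1/1 ok · (1,4)% 1/1 ok · (1,5)% 1/2 ok · (1,7)@ 0/0 ok
Row 2: (2,1)@ 2/2 ok · (2,3)% 0/1 unhappy · (2,5)@ 1/3 unhappy · (2,6)% 0/1 unhappy
Row 3: (3,1)@ 2/2 ok · (3,2)@ 2/2 ok · (3,3)@ 2/3 ok · (3,5)@ 2/2 ok
Row 4: (4,3)@ 3/3 ok · (4,4)@ 3/3 ok · (4,5)@ 4/4 ok · (4,6)@ 1/1 ok
Row 5: (5,1)@ 1/1 ok · (5,2)@ 2/2 ok · (5,3)@ 3/3 ok · (5,4)@ 3/3 ok · (5,5)@ 2/2 ok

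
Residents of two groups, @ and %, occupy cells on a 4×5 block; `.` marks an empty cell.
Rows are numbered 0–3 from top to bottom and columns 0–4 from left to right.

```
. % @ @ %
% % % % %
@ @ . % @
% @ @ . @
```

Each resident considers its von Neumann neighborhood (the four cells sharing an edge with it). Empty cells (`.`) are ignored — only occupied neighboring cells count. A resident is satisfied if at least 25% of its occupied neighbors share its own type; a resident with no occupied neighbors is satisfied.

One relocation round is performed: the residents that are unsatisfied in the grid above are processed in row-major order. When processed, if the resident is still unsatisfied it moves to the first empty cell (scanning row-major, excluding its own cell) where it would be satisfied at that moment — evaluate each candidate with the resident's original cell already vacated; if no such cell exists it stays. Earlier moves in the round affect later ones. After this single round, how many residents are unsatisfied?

0

Initially unsatisfied (in order): (3,0).
  (3,0) → (0,0).
Resulting grid:
% % @ @ %
% % % % %
@ @ . % @
. @ @ . @
All satisfied now.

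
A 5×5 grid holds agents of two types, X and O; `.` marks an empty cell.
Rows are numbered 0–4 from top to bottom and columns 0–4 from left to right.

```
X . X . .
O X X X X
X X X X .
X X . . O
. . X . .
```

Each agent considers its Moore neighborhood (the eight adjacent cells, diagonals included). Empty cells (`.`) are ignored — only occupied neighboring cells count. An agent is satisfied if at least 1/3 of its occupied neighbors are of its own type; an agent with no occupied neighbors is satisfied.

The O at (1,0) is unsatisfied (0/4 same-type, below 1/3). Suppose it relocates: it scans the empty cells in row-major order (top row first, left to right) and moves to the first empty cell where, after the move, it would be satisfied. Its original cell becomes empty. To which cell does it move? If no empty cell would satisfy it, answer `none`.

Vacating (1,0). Empty cells in order:
  (0,1): 0/4 same-type → still unsatisfied.
  (0,3): 0/4 same-type → still unsatisfied.
  (0,4): 0/2 same-type → still unsatisfied.
  (2,4): 1/4 same-type → still unsatisfied.
  (3,2): 0/5 same-type → still unsatisfied.
  (3,3): 1/4 same-type → still unsatisfied.
  (4,0): 0/2 same-type → still unsatisfied.
  (4,1): 0/3 same-type → still unsatisfied.
  (4,3): 1/2 same-type → satisfied — stop here.

(4,3)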